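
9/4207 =9/4207= 0.00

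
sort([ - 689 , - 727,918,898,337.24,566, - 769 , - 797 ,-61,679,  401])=[ - 797, - 769,  -  727,  -  689, - 61,  337.24, 401, 566, 679,898, 918]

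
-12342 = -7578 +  - 4764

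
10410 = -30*( - 347) 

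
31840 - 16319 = 15521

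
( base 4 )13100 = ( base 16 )1D0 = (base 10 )464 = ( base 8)720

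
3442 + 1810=5252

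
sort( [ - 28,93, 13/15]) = [ - 28,  13/15, 93 ] 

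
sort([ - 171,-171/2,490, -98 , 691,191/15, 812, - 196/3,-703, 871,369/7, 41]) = [ - 703,-171, - 98,-171/2, - 196/3, 191/15 , 41,369/7, 490, 691, 812, 871] 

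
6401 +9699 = 16100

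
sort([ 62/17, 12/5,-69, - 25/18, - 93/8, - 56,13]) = [ - 69, - 56, - 93/8, - 25/18,12/5,62/17, 13]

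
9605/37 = 9605/37 = 259.59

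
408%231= 177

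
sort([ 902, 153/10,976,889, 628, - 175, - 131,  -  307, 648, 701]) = [ - 307, - 175, - 131, 153/10,628 , 648, 701, 889, 902,  976]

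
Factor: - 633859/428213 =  - 17^ (-1) * 19^1 * 73^1 * 457^1 * 25189^( -1)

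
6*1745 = 10470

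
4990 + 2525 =7515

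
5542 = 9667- 4125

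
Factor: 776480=2^5*  5^1*23^1*211^1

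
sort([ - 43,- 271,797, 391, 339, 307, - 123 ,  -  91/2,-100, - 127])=[ - 271, - 127,- 123,-100,-91/2 , - 43, 307, 339,391,797]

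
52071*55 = 2863905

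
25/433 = 25/433 = 0.06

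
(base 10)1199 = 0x4af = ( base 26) 1k3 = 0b10010101111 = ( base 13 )713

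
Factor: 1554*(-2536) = - 3940944 = -2^4*3^1 *7^1*37^1*317^1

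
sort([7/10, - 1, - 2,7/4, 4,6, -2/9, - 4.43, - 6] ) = [ - 6, - 4.43, - 2, - 1, - 2/9 , 7/10, 7/4  ,  4, 6] 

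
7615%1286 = 1185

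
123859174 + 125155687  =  249014861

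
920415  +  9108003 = 10028418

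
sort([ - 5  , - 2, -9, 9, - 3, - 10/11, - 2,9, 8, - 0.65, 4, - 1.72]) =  [ - 9, - 5,-3,-2,- 2,-1.72, - 10/11, - 0.65,4 , 8,9,  9]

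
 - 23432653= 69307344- 92739997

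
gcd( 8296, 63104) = 136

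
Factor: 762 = 2^1 *3^1*127^1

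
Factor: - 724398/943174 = - 3^1*59^( - 1)*157^1*769^1*7993^( - 1)=- 362199/471587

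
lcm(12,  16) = 48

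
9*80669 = 726021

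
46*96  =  4416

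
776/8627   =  776/8627 = 0.09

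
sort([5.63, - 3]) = [ - 3,  5.63 ]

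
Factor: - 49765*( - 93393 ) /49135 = 929540529/9827 = 3^4*31^(-1 )*37^1*269^1*317^ ( - 1 )*1153^1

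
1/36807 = 1/36807= 0.00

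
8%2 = 0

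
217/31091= 217/31091 = 0.01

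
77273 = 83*931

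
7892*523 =4127516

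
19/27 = 19/27 = 0.70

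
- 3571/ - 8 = 3571/8 = 446.38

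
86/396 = 43/198  =  0.22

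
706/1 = 706  =  706.00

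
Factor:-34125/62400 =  - 2^( - 6 )* 5^1*7^1 = - 35/64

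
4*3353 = 13412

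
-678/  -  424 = 1 + 127/212 = 1.60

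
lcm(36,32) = 288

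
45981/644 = 71 + 257/644 = 71.40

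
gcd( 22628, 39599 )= 5657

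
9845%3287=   3271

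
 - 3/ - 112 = 3/112 = 0.03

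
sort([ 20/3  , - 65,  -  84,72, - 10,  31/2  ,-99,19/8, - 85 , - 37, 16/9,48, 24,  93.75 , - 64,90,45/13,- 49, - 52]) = [ - 99 , - 85,  -  84, - 65 , - 64 , - 52 , - 49, - 37, - 10, 16/9, 19/8, 45/13, 20/3,31/2,24,48, 72,90, 93.75 ] 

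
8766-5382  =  3384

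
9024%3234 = 2556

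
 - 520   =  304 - 824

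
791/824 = 791/824 = 0.96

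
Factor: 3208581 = 3^2*356509^1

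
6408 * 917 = 5876136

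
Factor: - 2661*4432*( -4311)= 2^4*3^3*277^1 * 479^1*887^1 = 50842002672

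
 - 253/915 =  - 253/915 = - 0.28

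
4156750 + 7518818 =11675568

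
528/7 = 75+ 3/7 = 75.43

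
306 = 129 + 177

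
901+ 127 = 1028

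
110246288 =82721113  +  27525175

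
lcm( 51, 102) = 102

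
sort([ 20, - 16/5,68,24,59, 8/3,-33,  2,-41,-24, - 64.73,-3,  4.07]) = [-64.73,  -  41, - 33 , - 24,  -  16/5 , - 3,2,8/3,4.07,20, 24,59 , 68 ]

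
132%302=132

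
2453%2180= 273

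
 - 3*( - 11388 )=34164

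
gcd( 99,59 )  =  1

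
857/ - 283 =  - 857/283  =  - 3.03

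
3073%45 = 13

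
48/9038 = 24/4519 = 0.01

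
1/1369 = 1/1369 = 0.00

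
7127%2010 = 1097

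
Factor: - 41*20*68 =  - 55760= - 2^4*5^1* 17^1 * 41^1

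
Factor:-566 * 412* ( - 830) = 2^4*5^1 * 83^1*103^1 * 283^1 =193549360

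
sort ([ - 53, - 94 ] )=[ - 94, - 53 ] 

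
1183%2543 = 1183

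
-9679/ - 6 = 9679/6=1613.17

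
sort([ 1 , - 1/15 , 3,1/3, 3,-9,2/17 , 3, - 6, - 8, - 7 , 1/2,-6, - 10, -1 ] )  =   [  -  10 ,  -  9, - 8,-7,-6,-6, - 1,-1/15,2/17,1/3 , 1/2, 1 , 3 , 3,3]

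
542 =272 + 270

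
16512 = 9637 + 6875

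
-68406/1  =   - 68406 = - 68406.00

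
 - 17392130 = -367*47390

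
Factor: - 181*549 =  - 99369 = - 3^2*61^1*181^1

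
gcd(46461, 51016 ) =911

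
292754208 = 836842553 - 544088345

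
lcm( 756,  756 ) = 756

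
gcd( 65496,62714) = 2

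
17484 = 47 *372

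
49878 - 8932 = 40946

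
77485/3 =77485/3=25828.33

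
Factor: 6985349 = 7^1*379^1*2633^1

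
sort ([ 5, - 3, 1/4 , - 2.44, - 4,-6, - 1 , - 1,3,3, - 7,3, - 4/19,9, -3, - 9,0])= [ - 9, - 7,  -  6, - 4, - 3, - 3, - 2.44, - 1, - 1,-4/19,0,1/4,3,3,3,  5 , 9 ]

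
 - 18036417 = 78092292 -96128709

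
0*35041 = 0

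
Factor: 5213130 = 2^1 * 3^1  *5^1 * 13^1 * 13367^1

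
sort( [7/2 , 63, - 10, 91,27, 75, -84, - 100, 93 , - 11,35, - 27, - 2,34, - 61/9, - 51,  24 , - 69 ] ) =[ - 100, - 84,  -  69, - 51, - 27 , - 11, - 10, - 61/9 , - 2,7/2 , 24, 27 , 34,35, 63 , 75,  91, 93 ] 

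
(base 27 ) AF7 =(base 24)d8m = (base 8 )17026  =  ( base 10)7702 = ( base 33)72d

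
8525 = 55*155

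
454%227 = 0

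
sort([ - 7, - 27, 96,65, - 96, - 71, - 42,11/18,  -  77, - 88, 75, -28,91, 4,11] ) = [ - 96, - 88, - 77, - 71, - 42, - 28, - 27, - 7,11/18,4, 11,65, 75, 91, 96] 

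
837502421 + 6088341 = 843590762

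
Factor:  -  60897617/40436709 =  -  3^( -1) * 11^1*59^1*103^1*911^1*13478903^( - 1)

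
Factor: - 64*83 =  - 5312=- 2^6*83^1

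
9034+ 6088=15122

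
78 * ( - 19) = - 1482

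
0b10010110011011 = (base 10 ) 9627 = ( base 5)302002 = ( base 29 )BCS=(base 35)7U2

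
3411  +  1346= 4757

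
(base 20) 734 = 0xb30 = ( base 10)2864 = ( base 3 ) 10221002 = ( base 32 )2PG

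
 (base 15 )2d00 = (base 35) 7VF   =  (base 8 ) 22713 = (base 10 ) 9675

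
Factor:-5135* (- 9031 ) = 46374185  =  5^1*11^1*13^1*79^1 * 821^1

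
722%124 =102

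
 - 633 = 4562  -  5195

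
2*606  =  1212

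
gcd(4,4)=4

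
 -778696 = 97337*( - 8 ) 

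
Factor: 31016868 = 2^2 * 3^1  *2584739^1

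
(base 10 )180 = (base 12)130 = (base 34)5a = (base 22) 84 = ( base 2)10110100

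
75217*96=7220832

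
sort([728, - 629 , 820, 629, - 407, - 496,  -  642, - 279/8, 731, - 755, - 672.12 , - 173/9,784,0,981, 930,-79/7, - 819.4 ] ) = [ - 819.4, - 755, - 672.12, - 642, - 629, - 496, -407, - 279/8, - 173/9, - 79/7 , 0, 629,728,731,784,820, 930, 981 ]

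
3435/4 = 858 + 3/4 = 858.75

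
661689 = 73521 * 9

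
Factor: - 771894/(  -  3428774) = 385947/1714387=3^2*19^1*37^1*61^1 * 1714387^(-1)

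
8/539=8/539= 0.01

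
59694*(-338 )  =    -  20176572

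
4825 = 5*965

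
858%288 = 282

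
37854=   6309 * 6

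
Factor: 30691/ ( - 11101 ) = - 17^( - 1 )*47^1= - 47/17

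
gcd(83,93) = 1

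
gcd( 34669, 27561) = 1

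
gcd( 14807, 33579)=13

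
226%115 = 111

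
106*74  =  7844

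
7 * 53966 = 377762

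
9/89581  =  9/89581 =0.00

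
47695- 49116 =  - 1421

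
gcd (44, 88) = 44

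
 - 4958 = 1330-6288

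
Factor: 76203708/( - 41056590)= -2^1*5^(-1)*7^1*89^(-1)*311^1  *  2917^1*15377^(-1) = - 12700618/6842765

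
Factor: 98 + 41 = 139=139^1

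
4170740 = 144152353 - 139981613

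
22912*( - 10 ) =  -229120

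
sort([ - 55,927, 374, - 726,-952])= [ - 952 , - 726, - 55, 374, 927]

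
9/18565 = 9/18565 =0.00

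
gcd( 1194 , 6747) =3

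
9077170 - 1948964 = 7128206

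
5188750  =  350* 14825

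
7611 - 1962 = 5649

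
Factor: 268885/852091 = 5^1*17^( - 1)*50123^( - 1 )*53777^1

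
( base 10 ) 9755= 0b10011000011011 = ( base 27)DA8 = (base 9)14338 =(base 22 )k39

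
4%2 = 0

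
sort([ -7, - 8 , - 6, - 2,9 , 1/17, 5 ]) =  [ - 8, -7, - 6, - 2, 1/17, 5,9]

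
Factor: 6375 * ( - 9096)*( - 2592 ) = 2^8*3^6*5^3* 17^1*379^1 = 150302304000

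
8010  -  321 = 7689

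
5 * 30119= 150595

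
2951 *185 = 545935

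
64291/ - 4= - 16073+ 1/4  =  - 16072.75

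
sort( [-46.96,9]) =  [ - 46.96,9 ] 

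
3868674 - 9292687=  - 5424013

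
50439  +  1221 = 51660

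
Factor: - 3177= - 3^2*353^1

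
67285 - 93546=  - 26261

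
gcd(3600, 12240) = 720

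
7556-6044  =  1512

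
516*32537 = 16789092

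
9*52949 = 476541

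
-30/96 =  - 5/16 = -0.31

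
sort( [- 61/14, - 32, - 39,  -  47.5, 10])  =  [ - 47.5, - 39 , - 32, - 61/14, 10]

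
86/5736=43/2868 = 0.01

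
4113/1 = 4113 = 4113.00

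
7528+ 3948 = 11476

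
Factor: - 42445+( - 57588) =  - 167^1*599^1 = -100033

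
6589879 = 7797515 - 1207636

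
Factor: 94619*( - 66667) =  - 7^2*163^1*409^1*1931^1 =- 6307964873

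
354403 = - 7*(-50629)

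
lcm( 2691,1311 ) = 51129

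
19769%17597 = 2172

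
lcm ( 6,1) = 6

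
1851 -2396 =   -  545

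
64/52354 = 32/26177 =0.00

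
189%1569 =189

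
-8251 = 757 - 9008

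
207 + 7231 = 7438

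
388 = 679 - 291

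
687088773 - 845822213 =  - 158733440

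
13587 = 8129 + 5458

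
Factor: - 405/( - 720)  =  2^( - 4)*3^2  =  9/16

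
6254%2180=1894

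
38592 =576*67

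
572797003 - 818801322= - 246004319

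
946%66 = 22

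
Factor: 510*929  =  2^1* 3^1*5^1*17^1*929^1 = 473790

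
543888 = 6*90648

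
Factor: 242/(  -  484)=  -  1/2=-2^( - 1)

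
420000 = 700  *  600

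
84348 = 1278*66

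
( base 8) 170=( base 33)3L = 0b1111000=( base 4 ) 1320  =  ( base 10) 120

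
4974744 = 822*6052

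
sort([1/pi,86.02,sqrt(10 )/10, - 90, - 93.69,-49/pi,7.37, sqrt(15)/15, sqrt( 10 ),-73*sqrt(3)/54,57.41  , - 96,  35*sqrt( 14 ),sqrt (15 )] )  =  [ - 96, - 93.69,-90, - 49/pi, - 73 * sqrt (3 )/54,sqrt ( 15)/15,sqrt(10 )/10,1/pi,sqrt(10 ),sqrt(15), 7.37,57.41,86.02,35*sqrt( 14)]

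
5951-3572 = 2379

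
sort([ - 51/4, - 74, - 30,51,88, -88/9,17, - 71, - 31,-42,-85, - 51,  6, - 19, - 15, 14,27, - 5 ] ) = [ - 85,-74,-71, - 51, - 42 , - 31, - 30, - 19, -15, - 51/4,-88/9, - 5,6,14,17, 27,  51,88]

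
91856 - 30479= 61377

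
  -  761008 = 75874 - 836882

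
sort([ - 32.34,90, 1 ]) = [ - 32.34, 1,90] 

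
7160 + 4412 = 11572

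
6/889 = 6/889 = 0.01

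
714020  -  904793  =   - 190773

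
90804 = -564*( - 161)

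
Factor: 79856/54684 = 92/63 = 2^2*3^(-2 )* 7^( - 1)*23^1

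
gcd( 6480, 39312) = 432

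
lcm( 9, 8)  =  72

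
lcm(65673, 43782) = 131346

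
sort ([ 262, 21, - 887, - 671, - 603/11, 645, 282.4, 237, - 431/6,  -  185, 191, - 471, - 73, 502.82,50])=[ - 887, - 671, - 471,-185,-73, - 431/6, - 603/11,21, 50, 191,237, 262, 282.4,502.82,645]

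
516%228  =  60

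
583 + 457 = 1040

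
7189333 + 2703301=9892634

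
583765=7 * 83395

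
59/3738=59/3738  =  0.02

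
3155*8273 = 26101315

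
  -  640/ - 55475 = 128/11095 = 0.01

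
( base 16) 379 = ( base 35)PE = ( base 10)889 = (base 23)1FF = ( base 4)31321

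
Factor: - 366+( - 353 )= - 719^1 = - 719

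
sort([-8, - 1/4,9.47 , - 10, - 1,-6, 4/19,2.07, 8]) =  [ - 10, - 8, - 6, - 1,  -  1/4, 4/19,  2.07, 8,9.47 ] 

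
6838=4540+2298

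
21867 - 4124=17743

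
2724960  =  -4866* ( - 560 ) 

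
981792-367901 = 613891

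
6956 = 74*94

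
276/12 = 23 = 23.00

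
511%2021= 511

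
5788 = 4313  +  1475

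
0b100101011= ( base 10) 299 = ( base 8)453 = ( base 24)cb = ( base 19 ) fe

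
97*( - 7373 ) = -715181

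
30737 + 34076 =64813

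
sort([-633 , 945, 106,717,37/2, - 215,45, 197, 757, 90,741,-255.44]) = [-633, - 255.44, - 215,37/2 , 45,90, 106,197,  717, 741, 757, 945]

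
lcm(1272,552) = 29256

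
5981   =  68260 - 62279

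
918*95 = 87210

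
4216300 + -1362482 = 2853818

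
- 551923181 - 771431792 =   -  1323354973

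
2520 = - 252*( - 10)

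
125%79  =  46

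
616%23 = 18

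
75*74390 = 5579250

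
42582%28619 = 13963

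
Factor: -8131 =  - 47^1*173^1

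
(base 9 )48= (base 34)1A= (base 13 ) 35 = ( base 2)101100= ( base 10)44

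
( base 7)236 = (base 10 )125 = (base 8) 175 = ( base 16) 7d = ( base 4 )1331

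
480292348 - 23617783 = 456674565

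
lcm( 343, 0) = 0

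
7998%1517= 413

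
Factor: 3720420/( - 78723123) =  - 2^2 *3^1*5^1 * 11^1*61^( - 1 )*277^( - 1 )*1553^( - 1 )*1879^1 = - 1240140/26241041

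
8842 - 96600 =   -  87758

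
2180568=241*9048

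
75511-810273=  - 734762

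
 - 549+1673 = 1124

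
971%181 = 66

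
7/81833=7/81833= 0.00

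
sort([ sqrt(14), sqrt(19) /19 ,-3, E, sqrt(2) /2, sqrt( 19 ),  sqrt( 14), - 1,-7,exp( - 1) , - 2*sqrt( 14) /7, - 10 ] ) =[ - 10,-7 , - 3, - 2*sqrt( 14)/7, -1, sqrt( 19) /19,exp( - 1),  sqrt( 2) /2 , E, sqrt( 14),sqrt( 14 ), sqrt(19) ] 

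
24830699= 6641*3739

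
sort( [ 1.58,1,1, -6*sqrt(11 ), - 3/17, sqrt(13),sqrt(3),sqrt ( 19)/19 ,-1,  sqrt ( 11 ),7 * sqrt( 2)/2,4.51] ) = [  -  6*sqrt ( 11), - 1,-3/17,sqrt(19)/19 , 1, 1, 1.58 , sqrt( 3),  sqrt( 11),sqrt( 13), 4.51,7*sqrt( 2)/2]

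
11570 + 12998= 24568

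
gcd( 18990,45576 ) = 3798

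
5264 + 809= 6073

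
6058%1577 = 1327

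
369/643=369/643 = 0.57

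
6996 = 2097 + 4899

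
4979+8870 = 13849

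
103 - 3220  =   - 3117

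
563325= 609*925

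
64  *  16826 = 1076864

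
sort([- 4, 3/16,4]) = [ - 4,3/16,4 ]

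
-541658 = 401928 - 943586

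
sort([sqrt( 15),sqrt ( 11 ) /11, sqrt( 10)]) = [ sqrt( 11)/11,sqrt( 10),  sqrt( 15)]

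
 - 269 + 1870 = 1601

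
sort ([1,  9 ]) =[1, 9]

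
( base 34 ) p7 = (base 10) 857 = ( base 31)rk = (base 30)sh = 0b1101011001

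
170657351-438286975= -267629624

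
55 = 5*11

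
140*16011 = 2241540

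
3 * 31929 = 95787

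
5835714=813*7178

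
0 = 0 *9546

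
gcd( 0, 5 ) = 5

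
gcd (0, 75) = 75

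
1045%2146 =1045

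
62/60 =1 + 1/30   =  1.03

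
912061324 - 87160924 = 824900400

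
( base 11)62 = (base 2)1000100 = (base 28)2c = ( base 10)68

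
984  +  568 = 1552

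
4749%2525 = 2224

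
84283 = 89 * 947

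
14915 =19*785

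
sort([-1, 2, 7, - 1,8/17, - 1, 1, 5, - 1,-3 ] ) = [-3,-1, - 1, - 1,-1  ,  8/17, 1, 2, 5,  7 ] 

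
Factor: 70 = 2^1*5^1 *7^1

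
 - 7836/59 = - 7836/59 = - 132.81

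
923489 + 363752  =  1287241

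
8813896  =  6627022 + 2186874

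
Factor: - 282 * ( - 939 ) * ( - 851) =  - 225343098 = - 2^1* 3^2*23^1*37^1*47^1*313^1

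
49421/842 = 58  +  585/842  =  58.69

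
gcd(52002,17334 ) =17334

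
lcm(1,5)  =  5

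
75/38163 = 25/12721  =  0.00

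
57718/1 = 57718 = 57718.00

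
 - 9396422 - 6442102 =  - 15838524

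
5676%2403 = 870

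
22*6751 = 148522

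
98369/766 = 128 + 321/766 = 128.42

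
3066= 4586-1520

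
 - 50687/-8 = 50687/8 = 6335.88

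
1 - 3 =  - 2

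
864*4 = 3456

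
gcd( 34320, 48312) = 264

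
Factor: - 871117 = -13^1*113^1*593^1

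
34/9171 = 34/9171 = 0.00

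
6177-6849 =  - 672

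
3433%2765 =668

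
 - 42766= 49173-91939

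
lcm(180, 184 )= 8280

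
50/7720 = 5/772= 0.01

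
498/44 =11 + 7/22   =  11.32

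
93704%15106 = 3068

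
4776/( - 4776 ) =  - 1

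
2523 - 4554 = -2031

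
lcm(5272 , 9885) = 79080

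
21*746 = 15666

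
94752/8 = 11844 = 11844.00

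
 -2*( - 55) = 110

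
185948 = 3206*58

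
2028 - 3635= -1607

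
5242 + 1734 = 6976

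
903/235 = 3+ 198/235 = 3.84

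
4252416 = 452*9408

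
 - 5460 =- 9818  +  4358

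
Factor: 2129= 2129^1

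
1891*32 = 60512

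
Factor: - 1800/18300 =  - 2^1*3^1*61^( - 1 ) = - 6/61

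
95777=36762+59015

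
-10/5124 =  - 1+2557/2562 = -0.00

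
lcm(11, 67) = 737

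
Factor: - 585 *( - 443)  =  259155 = 3^2*5^1*13^1*443^1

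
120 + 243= 363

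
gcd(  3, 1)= 1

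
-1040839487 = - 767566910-273272577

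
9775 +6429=16204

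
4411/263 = 4411/263 = 16.77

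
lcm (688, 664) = 57104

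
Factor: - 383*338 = -2^1*13^2*383^1 = - 129454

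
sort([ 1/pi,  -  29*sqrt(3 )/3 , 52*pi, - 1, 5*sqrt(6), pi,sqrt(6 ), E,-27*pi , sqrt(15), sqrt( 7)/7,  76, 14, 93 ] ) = [-27*pi,-29*sqrt(3) /3,-1, 1/pi,sqrt(7) /7,  sqrt( 6 ), E, pi , sqrt(15), 5* sqrt(6 ), 14,76,93 , 52*pi] 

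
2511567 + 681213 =3192780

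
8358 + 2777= 11135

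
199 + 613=812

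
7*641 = 4487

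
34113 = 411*83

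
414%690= 414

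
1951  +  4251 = 6202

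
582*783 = 455706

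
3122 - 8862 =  - 5740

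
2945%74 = 59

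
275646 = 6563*42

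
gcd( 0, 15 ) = 15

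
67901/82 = 828 +5/82 = 828.06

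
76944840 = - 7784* (-9885 )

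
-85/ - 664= 85/664= 0.13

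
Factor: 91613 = 17^2*317^1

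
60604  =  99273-38669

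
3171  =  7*453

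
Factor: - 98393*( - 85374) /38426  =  3^4* 17^1*31^1*61^1* 1613^1*19213^( - 1 ) = 4200101991/19213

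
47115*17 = 800955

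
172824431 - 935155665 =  - 762331234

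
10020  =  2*5010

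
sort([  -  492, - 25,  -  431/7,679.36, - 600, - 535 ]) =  [ - 600,  -  535, - 492, - 431/7, - 25,679.36 ]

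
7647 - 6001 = 1646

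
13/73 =13/73 = 0.18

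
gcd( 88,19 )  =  1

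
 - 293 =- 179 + -114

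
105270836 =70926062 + 34344774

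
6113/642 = 6113/642 = 9.52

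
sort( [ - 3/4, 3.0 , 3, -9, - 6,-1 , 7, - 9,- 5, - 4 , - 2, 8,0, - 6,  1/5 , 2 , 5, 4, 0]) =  [ - 9  , - 9,-6, - 6 ,-5, - 4,- 2, - 1, - 3/4, 0, 0, 1/5  ,  2,3.0,3, 4, 5,7, 8]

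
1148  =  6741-5593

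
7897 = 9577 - 1680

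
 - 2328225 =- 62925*37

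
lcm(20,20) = 20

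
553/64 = 8+41/64 = 8.64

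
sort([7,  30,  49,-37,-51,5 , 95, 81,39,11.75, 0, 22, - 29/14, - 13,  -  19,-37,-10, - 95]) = [ - 95, - 51 , - 37, - 37, - 19 , - 13, - 10, - 29/14, 0, 5, 7,11.75,22,30,39,49,81, 95] 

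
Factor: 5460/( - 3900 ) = -5^(-1)*7^1  =  -7/5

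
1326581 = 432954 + 893627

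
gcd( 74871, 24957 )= 24957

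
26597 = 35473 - 8876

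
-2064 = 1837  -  3901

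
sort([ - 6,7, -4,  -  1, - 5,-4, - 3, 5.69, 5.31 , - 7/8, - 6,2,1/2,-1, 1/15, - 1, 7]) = [ - 6, - 6, - 5, - 4, -4, - 3, - 1, - 1, - 1, - 7/8,1/15, 1/2, 2,  5.31,5.69,7, 7 ]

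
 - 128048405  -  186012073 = -314060478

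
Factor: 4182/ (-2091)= - 2=-  2^1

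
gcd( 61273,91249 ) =1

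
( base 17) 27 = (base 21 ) 1K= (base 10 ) 41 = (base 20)21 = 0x29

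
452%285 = 167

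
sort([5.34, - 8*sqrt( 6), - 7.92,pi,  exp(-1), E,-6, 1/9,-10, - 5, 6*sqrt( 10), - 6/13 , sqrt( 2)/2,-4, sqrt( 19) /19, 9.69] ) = [- 8*sqrt( 6), - 10,-7.92, - 6, - 5, - 4, - 6/13 , 1/9, sqrt(19)/19, exp(-1), sqrt( 2) /2 , E, pi, 5.34,  9.69, 6*sqrt( 10) ] 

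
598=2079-1481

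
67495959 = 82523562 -15027603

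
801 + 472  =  1273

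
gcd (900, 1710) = 90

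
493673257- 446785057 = 46888200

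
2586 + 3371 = 5957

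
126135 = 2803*45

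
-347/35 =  - 347/35 = -  9.91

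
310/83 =3 + 61/83 = 3.73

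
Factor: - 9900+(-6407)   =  -16307 = -23^1*709^1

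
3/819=1/273 =0.00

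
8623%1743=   1651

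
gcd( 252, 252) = 252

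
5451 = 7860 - 2409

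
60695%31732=28963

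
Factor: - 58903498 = - 2^1*3323^1*8863^1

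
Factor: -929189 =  - 29^1*179^2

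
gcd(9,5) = 1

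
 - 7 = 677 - 684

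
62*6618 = 410316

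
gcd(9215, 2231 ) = 97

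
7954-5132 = 2822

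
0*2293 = 0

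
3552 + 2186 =5738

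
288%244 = 44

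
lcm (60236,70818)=5240532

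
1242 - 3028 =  - 1786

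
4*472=1888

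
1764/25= 1764/25 =70.56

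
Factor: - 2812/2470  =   - 2^1*5^(- 1)*13^( - 1 )*37^1 = -  74/65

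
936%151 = 30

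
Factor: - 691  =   - 691^1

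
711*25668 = 18249948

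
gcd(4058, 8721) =1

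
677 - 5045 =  - 4368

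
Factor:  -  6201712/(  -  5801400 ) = 2^1*3^( - 2) * 5^( - 2)*167^1*211^1 * 293^( - 1) = 70474/65925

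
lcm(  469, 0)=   0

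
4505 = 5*901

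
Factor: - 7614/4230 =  - 3^2 * 5^( - 1) =- 9/5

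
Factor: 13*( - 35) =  - 455 = - 5^1*7^1*13^1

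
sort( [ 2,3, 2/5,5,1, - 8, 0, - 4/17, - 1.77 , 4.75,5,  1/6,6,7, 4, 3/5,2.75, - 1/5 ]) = [ - 8, - 1.77, - 4/17,-1/5,0,1/6,  2/5,3/5, 1, 2,2.75,3,4,4.75,5,5, 6, 7 ] 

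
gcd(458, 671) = 1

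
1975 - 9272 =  - 7297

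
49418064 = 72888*678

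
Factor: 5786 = 2^1*11^1*263^1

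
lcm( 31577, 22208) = 2020928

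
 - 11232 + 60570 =49338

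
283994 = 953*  298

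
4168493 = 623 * 6691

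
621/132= 207/44=4.70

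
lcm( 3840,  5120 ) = 15360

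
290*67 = 19430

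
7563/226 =33 + 105/226 = 33.46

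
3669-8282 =-4613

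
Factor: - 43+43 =0 = 0^1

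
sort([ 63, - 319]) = [ - 319, 63] 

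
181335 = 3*60445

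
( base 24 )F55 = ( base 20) 11i5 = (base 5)240030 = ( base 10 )8765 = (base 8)21075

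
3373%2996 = 377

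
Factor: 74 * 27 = 1998= 2^1*3^3*37^1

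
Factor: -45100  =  - 2^2*5^2*11^1*41^1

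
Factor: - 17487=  - 3^2*29^1 * 67^1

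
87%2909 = 87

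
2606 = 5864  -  3258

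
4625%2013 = 599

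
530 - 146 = 384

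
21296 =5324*4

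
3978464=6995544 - 3017080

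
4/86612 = 1/21653 = 0.00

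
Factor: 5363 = 31^1*173^1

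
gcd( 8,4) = 4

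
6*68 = 408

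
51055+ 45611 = 96666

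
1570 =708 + 862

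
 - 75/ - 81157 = 75/81157 = 0.00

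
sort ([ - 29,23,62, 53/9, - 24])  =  [ - 29, - 24, 53/9,23,62 ]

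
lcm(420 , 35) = 420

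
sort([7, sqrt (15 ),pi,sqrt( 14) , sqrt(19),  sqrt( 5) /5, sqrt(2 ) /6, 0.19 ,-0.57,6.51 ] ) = [-0.57,0.19, sqrt (2) /6,sqrt ( 5 ) /5, pi, sqrt ( 14),  sqrt( 15),  sqrt (19),  6.51, 7] 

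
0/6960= 0 = 0.00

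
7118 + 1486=8604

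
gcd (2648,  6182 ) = 2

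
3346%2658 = 688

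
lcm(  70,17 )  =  1190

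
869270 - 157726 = 711544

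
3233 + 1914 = 5147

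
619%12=7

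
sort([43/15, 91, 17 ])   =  [43/15, 17,91]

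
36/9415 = 36/9415= 0.00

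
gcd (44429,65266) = 1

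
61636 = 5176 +56460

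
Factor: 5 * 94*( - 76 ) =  - 35720 = -2^3  *  5^1* 19^1*47^1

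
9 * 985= 8865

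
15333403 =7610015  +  7723388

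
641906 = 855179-213273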